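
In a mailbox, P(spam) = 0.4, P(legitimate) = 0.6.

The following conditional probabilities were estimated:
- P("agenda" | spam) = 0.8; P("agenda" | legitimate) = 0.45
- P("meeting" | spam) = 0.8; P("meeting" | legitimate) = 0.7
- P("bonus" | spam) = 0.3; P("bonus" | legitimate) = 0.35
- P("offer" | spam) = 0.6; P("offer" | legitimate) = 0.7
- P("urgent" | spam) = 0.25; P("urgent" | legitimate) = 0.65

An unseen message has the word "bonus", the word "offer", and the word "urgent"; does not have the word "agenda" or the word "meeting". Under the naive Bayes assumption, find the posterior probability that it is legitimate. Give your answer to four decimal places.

spam: 0.4 × (1−0.8) × (1−0.8) × 0.3 × 0.6 × 0.25 = 0.00072
legitimate: 0.6 × (1−0.45) × (1−0.7) × 0.35 × 0.7 × 0.65 = 0.01576575
P(legitimate | x) = 0.01576575 / 0.01648575 ≈ 0.9563

0.9563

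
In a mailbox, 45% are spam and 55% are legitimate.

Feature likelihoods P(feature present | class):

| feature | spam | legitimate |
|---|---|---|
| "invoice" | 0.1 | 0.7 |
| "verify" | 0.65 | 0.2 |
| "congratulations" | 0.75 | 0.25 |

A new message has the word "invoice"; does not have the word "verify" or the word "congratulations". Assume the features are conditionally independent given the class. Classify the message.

legitimate

spam: 0.45 × 0.1 × (1−0.65) × (1−0.75) = 0.0039375
legitimate: 0.55 × 0.7 × (1−0.2) × (1−0.25) = 0.231
Highest score → legitimate.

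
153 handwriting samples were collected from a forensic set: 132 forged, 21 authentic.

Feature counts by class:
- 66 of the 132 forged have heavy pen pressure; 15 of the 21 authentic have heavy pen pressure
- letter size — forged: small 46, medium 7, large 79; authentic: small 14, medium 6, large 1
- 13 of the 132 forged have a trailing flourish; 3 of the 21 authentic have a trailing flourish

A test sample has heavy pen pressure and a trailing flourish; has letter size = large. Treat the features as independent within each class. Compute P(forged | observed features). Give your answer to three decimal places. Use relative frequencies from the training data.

0.974

forged: (132/153) × (66/132) × (79/132) × (13/132) ≈ 0.0254258
authentic: (21/153) × (15/21) × (1/21) × (3/21) ≈ 0.000666933
P(forged | x) = 0.0254258 / 0.026092733 ≈ 0.974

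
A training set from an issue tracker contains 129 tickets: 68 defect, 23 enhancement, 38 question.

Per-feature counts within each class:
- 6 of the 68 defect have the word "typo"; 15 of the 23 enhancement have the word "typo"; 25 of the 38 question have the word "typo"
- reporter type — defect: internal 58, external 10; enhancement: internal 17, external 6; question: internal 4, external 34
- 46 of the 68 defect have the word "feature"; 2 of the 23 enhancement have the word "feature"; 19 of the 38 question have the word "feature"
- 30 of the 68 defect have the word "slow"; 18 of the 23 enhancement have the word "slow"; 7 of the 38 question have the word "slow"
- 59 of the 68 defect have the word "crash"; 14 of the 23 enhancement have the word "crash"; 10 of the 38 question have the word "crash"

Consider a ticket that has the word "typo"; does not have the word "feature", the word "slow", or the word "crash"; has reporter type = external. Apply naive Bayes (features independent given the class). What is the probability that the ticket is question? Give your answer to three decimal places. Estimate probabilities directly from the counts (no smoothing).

defect: (68/129) × (6/68) × (10/68) × (22/68) × (38/68) × (9/68) ≈ 0.000163672
enhancement: (23/129) × (15/23) × (6/23) × (21/23) × (5/23) × (9/23) ≈ 0.00235599
question: (38/129) × (25/38) × (34/38) × (19/38) × (31/38) × (28/38) ≈ 0.0521156
P(question | x) = 0.0521156 / 0.054635262 ≈ 0.954

0.954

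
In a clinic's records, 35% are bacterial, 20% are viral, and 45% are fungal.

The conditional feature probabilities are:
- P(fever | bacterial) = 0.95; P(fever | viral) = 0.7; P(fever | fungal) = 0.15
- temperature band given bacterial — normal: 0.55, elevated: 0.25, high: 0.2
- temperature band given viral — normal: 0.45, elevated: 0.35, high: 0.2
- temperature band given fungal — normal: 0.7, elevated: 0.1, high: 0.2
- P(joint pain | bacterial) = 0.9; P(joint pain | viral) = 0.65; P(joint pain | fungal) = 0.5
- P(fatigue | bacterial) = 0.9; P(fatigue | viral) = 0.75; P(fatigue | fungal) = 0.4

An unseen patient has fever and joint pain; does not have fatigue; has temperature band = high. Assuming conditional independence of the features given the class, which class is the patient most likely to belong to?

bacterial

bacterial: 0.35 × 0.95 × 0.2 × 0.9 × (1−0.9) = 0.005985
viral: 0.2 × 0.7 × 0.2 × 0.65 × (1−0.75) = 0.00455
fungal: 0.45 × 0.15 × 0.2 × 0.5 × (1−0.4) = 0.00405
Highest score → bacterial.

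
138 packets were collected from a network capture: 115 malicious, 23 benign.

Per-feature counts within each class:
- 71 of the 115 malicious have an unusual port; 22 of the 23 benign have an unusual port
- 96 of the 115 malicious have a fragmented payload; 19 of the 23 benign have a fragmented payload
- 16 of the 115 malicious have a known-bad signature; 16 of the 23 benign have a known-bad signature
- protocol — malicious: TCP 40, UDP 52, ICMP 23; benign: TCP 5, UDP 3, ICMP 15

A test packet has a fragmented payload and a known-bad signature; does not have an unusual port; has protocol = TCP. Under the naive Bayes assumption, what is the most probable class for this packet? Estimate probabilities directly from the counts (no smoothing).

malicious: (115/138) × (44/115) × (96/115) × (16/115) × (40/115) ≈ 0.0128805
benign: (23/138) × (1/23) × (19/23) × (16/23) × (5/23) ≈ 0.000905276
Highest score → malicious.

malicious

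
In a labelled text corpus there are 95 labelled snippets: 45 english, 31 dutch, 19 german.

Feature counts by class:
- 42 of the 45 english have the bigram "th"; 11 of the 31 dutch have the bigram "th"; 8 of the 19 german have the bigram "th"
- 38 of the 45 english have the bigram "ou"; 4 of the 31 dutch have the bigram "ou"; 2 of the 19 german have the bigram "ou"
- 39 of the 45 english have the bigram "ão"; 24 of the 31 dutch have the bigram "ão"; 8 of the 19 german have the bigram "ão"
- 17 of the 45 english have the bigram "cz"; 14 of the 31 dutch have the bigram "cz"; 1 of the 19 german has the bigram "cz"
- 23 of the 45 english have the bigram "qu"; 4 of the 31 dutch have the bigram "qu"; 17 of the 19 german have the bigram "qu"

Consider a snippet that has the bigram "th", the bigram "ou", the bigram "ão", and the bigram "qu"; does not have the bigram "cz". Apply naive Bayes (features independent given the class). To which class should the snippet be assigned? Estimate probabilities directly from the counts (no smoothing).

english: (45/95) × (42/45) × (38/45) × (39/45) × (28/45) × (23/45) ≈ 0.102899
dutch: (31/95) × (11/31) × (4/31) × (24/31) × (17/31) × (4/31) ≈ 0.000818469
german: (19/95) × (8/19) × (2/19) × (8/19) × (18/19) × (17/19) ≈ 0.00316369
Highest score → english.

english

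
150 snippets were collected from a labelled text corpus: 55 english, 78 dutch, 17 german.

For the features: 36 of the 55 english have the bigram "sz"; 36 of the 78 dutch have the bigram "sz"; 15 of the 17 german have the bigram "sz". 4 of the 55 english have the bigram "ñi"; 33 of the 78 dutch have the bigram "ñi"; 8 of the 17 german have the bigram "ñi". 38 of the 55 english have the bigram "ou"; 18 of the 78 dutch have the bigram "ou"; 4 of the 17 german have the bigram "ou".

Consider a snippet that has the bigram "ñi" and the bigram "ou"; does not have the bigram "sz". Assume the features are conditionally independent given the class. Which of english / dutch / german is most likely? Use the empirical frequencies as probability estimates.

english: (55/150) × (19/55) × (4/55) × (38/55) ≈ 0.00636474
dutch: (78/150) × (42/78) × (33/78) × (18/78) ≈ 0.0273373
german: (17/150) × (2/17) × (8/17) × (4/17) ≈ 0.00147636
Highest score → dutch.

dutch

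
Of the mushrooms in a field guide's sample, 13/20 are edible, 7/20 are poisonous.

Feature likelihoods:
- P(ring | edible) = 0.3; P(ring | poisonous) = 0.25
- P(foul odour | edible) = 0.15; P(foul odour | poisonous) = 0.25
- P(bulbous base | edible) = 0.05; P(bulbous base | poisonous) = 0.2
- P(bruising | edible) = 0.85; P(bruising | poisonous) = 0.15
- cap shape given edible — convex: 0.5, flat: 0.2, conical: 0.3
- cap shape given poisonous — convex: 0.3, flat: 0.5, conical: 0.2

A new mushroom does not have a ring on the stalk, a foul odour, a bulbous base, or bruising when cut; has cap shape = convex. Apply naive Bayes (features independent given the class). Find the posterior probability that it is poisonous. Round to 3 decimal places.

0.593

edible: 0.65 × (1−0.3) × (1−0.15) × (1−0.05) × (1−0.85) × 0.5 = 0.0275559375
poisonous: 0.35 × (1−0.25) × (1−0.25) × (1−0.2) × (1−0.15) × 0.3 = 0.0401625
P(poisonous | x) = 0.0401625 / 0.0677184375 ≈ 0.593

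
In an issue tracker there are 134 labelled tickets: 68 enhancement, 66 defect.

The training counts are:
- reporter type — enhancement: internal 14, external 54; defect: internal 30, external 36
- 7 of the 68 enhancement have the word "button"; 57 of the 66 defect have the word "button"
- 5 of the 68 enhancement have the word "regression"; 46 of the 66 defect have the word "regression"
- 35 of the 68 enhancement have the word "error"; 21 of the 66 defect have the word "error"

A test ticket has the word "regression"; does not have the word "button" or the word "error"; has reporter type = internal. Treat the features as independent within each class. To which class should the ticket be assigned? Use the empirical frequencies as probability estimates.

enhancement: (68/134) × (14/68) × (61/68) × (5/68) × (33/68) ≈ 0.00334434
defect: (66/134) × (30/66) × (9/66) × (46/66) × (45/66) ≈ 0.0145077
Highest score → defect.

defect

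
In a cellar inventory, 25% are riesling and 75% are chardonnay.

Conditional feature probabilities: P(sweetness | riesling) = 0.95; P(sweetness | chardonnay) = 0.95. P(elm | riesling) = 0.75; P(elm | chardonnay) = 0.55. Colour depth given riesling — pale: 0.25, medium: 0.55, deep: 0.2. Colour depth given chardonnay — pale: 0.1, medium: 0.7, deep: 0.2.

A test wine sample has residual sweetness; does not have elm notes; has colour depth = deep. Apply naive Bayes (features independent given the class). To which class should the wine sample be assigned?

riesling: 0.25 × 0.95 × (1−0.75) × 0.2 = 0.011875
chardonnay: 0.75 × 0.95 × (1−0.55) × 0.2 = 0.064125
Highest score → chardonnay.

chardonnay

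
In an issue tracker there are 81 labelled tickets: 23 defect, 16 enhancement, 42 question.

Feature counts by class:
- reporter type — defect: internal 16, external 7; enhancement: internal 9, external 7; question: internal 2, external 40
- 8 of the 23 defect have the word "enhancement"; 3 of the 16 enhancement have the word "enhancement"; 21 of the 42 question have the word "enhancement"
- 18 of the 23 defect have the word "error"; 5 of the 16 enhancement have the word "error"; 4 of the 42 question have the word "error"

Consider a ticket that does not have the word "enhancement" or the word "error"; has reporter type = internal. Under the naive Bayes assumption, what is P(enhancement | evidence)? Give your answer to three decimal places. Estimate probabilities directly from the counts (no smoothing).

0.613

defect: (23/81) × (16/23) × (15/23) × (5/23) ≈ 0.0280053
enhancement: (16/81) × (9/16) × (13/16) × (11/16) ≈ 0.062066
question: (42/81) × (2/42) × (21/42) × (38/42) ≈ 0.0111699
P(enhancement | x) = 0.062066 / 0.1012412 ≈ 0.613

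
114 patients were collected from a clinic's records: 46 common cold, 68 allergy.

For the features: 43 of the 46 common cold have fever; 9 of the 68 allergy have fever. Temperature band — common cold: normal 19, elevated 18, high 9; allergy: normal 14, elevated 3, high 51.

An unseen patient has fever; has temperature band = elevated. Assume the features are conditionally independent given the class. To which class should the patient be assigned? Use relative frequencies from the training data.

common cold: (46/114) × (43/46) × (18/46) ≈ 0.147597
allergy: (68/114) × (9/68) × (3/68) ≈ 0.00348297
Highest score → common cold.

common cold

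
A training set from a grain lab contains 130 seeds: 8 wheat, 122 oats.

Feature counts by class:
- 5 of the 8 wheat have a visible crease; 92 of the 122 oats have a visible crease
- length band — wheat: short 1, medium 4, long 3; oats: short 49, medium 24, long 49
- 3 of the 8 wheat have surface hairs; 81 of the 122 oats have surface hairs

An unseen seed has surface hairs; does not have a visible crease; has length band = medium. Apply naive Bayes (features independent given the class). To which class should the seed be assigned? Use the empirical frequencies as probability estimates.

oats

wheat: (8/130) × (3/8) × (4/8) × (3/8) ≈ 0.00432692
oats: (122/130) × (30/122) × (24/122) × (81/122) ≈ 0.0301408
Highest score → oats.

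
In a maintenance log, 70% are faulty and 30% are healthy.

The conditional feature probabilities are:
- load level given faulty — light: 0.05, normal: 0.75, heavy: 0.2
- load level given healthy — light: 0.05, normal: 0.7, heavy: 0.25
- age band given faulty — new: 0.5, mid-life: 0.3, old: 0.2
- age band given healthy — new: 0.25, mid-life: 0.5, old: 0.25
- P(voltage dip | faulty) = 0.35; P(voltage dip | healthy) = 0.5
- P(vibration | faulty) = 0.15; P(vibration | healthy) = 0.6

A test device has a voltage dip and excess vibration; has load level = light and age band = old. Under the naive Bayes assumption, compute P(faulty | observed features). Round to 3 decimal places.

0.246

faulty: 0.7 × 0.05 × 0.2 × 0.35 × 0.15 = 0.0003675
healthy: 0.3 × 0.05 × 0.25 × 0.5 × 0.6 = 0.001125
P(faulty | x) = 0.0003675 / 0.0014925 ≈ 0.246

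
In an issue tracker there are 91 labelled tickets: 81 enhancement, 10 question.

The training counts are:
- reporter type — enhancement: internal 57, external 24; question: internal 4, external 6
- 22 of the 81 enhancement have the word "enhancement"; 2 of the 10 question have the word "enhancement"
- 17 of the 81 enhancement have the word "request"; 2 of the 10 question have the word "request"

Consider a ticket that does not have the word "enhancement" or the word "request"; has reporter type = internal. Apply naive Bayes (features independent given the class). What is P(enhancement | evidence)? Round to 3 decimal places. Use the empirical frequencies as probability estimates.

enhancement: (81/91) × (57/81) × (59/81) × (64/81) ≈ 0.360492
question: (10/91) × (4/10) × (8/10) × (8/10) ≈ 0.0281319
P(enhancement | x) = 0.360492 / 0.3886239 ≈ 0.928

0.928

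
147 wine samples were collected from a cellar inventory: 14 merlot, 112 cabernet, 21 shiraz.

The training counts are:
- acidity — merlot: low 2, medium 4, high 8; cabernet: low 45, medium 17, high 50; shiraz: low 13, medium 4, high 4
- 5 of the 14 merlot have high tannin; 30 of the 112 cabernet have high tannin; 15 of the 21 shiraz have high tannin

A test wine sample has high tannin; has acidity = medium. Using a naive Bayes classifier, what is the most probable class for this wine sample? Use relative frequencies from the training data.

merlot: (14/147) × (4/14) × (5/14) ≈ 0.00971817
cabernet: (112/147) × (17/112) × (30/112) ≈ 0.0309767
shiraz: (21/147) × (4/21) × (15/21) ≈ 0.0194363
Highest score → cabernet.

cabernet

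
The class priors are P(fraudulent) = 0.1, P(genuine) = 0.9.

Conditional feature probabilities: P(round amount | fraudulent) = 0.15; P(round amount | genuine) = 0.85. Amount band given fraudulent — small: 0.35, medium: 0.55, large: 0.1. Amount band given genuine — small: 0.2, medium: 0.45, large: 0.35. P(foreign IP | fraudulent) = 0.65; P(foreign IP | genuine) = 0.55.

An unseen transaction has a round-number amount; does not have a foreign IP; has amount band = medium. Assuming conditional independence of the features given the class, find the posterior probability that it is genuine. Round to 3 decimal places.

fraudulent: 0.1 × 0.15 × 0.55 × (1−0.65) = 0.0028875
genuine: 0.9 × 0.85 × 0.45 × (1−0.55) = 0.1549125
P(genuine | x) = 0.1549125 / 0.1578 ≈ 0.982

0.982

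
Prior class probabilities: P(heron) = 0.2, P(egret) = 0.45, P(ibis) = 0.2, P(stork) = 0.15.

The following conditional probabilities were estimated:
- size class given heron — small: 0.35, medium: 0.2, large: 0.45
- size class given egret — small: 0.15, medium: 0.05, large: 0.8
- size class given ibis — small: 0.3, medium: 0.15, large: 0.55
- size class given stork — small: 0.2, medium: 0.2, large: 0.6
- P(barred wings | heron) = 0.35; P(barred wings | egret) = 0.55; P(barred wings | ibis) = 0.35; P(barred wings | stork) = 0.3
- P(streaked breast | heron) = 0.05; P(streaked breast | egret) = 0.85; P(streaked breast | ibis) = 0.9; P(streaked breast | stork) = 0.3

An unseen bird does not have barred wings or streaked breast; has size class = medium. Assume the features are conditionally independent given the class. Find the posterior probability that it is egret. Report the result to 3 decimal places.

0.035

heron: 0.2 × 0.2 × (1−0.35) × (1−0.05) = 0.0247
egret: 0.45 × 0.05 × (1−0.55) × (1−0.85) = 0.00151875
ibis: 0.2 × 0.15 × (1−0.35) × (1−0.9) = 0.00195
stork: 0.15 × 0.2 × (1−0.3) × (1−0.3) = 0.0147
P(egret | x) = 0.00151875 / 0.04286875 ≈ 0.035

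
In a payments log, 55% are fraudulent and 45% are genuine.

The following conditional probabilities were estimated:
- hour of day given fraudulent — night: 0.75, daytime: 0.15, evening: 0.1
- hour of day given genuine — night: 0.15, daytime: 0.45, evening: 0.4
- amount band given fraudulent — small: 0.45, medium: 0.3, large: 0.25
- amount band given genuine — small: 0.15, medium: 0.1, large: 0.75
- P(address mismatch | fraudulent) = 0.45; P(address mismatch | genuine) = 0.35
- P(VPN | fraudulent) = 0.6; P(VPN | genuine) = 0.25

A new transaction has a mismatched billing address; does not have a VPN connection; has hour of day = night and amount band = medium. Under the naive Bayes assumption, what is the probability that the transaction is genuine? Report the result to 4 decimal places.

0.0737

fraudulent: 0.55 × 0.75 × 0.3 × 0.45 × (1−0.6) = 0.022275
genuine: 0.45 × 0.15 × 0.1 × 0.35 × (1−0.25) = 0.001771875
P(genuine | x) = 0.001771875 / 0.024046875 ≈ 0.0737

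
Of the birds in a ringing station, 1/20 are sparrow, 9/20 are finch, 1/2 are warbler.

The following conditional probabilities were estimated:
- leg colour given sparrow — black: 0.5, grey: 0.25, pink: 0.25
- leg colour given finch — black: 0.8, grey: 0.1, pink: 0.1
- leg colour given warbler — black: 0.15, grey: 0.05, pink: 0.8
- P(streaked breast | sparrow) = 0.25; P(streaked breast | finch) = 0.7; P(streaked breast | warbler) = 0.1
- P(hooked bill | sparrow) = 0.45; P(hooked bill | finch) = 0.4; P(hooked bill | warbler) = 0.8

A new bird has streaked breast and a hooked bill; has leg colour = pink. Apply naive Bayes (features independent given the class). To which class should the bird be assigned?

warbler

sparrow: 0.05 × 0.25 × 0.25 × 0.45 = 0.00140625
finch: 0.45 × 0.1 × 0.7 × 0.4 = 0.0126
warbler: 0.5 × 0.8 × 0.1 × 0.8 = 0.032
Highest score → warbler.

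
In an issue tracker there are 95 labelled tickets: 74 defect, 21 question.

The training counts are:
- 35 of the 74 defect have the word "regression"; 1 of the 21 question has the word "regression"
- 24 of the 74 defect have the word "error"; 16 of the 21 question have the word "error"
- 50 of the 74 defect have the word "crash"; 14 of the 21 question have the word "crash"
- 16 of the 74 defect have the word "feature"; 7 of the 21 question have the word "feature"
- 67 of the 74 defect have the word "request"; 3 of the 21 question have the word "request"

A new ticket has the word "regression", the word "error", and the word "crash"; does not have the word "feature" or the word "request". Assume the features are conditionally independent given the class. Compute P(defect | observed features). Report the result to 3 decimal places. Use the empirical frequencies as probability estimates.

0.662

defect: (74/95) × (35/74) × (24/74) × (50/74) × (58/74) × (7/74) ≈ 0.00598584
question: (21/95) × (1/21) × (16/21) × (14/21) × (14/21) × (18/21) ≈ 0.00305526
P(defect | x) = 0.00598584 / 0.0090411 ≈ 0.662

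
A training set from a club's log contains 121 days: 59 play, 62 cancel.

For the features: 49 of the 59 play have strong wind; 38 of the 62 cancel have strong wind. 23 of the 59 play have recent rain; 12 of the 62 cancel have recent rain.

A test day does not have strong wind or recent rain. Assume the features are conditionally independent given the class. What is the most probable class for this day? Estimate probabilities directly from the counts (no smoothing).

play: (59/121) × (10/59) × (36/59) ≈ 0.0504272
cancel: (62/121) × (24/62) × (50/62) ≈ 0.159957
Highest score → cancel.

cancel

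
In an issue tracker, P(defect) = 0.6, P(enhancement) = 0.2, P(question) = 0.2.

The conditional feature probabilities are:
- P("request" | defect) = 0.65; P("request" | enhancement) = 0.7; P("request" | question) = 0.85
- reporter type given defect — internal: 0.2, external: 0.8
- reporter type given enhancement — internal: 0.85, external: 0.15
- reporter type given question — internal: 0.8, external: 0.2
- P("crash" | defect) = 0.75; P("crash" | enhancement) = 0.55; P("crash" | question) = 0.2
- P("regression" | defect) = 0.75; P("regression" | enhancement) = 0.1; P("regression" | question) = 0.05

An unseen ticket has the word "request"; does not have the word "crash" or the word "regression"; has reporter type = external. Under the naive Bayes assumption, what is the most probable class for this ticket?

question

defect: 0.6 × 0.65 × 0.8 × (1−0.75) × (1−0.75) = 0.0195
enhancement: 0.2 × 0.7 × 0.15 × (1−0.55) × (1−0.1) = 0.008505
question: 0.2 × 0.85 × 0.2 × (1−0.2) × (1−0.05) = 0.02584
Highest score → question.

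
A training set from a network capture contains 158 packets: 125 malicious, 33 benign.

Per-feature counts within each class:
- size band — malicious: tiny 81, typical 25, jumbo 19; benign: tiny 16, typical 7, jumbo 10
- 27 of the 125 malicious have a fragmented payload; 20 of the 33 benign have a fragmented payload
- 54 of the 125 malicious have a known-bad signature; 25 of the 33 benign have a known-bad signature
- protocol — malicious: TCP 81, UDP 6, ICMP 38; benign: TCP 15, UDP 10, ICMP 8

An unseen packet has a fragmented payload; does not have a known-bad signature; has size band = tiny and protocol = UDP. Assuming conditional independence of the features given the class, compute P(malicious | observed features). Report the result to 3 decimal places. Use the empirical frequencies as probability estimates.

0.401

malicious: (125/158) × (81/125) × (27/125) × (71/125) × (6/125) ≈ 0.00301906
benign: (33/158) × (16/33) × (20/33) × (8/33) × (10/33) ≈ 0.00450859
P(malicious | x) = 0.00301906 / 0.00752765 ≈ 0.401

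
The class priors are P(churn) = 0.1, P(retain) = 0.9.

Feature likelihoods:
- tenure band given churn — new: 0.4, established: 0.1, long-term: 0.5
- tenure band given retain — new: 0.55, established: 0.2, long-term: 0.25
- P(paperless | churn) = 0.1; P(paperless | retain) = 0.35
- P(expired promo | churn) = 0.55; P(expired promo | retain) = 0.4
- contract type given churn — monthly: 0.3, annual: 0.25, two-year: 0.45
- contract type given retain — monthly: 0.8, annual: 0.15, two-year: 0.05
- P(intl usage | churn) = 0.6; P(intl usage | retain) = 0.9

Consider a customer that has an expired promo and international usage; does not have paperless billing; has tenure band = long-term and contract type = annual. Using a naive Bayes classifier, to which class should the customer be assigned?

churn: 0.1 × 0.5 × (1−0.1) × 0.55 × 0.25 × 0.6 = 0.0037125
retain: 0.9 × 0.25 × (1−0.35) × 0.4 × 0.15 × 0.9 = 0.0078975
Highest score → retain.

retain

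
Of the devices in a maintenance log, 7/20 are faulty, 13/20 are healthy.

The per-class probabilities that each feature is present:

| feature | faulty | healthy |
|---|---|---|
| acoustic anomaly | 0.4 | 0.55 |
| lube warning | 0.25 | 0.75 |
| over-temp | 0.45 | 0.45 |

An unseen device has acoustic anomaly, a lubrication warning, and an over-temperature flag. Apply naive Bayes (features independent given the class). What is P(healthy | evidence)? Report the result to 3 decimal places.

0.885

faulty: 0.35 × 0.4 × 0.25 × 0.45 = 0.01575
healthy: 0.65 × 0.55 × 0.75 × 0.45 = 0.12065625
P(healthy | x) = 0.12065625 / 0.13640625 ≈ 0.885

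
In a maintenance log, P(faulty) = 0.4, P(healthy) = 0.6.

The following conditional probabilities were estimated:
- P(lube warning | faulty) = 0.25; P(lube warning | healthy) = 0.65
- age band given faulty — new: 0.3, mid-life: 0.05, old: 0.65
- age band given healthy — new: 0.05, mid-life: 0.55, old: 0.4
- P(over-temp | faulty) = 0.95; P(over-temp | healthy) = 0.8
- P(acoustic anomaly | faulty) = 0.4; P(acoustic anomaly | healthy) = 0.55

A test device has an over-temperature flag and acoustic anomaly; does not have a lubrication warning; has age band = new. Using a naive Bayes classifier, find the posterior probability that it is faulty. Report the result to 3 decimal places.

faulty: 0.4 × (1−0.25) × 0.3 × 0.95 × 0.4 = 0.0342
healthy: 0.6 × (1−0.65) × 0.05 × 0.8 × 0.55 = 0.00462
P(faulty | x) = 0.0342 / 0.03882 ≈ 0.881

0.881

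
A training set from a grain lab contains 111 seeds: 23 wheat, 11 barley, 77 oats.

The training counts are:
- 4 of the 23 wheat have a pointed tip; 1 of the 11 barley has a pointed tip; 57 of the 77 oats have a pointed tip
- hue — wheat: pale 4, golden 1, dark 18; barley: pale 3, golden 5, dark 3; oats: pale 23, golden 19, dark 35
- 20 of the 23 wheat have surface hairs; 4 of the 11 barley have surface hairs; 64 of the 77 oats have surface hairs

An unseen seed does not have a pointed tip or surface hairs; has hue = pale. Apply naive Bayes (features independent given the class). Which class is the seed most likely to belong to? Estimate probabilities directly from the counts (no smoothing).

wheat: (23/111) × (19/23) × (4/23) × (3/23) ≈ 0.0038829
barley: (11/111) × (10/11) × (3/11) × (7/11) ≈ 0.0156355
oats: (77/111) × (20/77) × (23/77) × (13/77) ≈ 0.0090865
Highest score → barley.

barley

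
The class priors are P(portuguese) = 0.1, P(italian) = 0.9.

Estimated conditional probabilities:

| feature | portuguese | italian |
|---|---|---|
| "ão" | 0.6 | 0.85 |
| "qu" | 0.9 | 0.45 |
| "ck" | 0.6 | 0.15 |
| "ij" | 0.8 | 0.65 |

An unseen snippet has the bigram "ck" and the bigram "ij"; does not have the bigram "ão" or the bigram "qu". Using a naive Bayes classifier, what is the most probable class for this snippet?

portuguese: 0.1 × (1−0.6) × (1−0.9) × 0.6 × 0.8 = 0.00192
italian: 0.9 × (1−0.85) × (1−0.45) × 0.15 × 0.65 = 0.007239375
Highest score → italian.

italian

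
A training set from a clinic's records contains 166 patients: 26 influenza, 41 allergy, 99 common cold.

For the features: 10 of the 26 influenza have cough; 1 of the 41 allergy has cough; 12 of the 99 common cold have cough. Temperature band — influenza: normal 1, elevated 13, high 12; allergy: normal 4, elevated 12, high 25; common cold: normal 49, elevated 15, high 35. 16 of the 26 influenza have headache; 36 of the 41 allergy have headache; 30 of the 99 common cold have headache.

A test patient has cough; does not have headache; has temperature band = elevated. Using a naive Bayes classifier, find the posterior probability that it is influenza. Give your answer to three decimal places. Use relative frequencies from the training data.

influenza: (26/166) × (10/26) × (13/26) × (10/26) ≈ 0.0115848
allergy: (41/166) × (1/41) × (12/41) × (5/41) ≈ 0.000215018
common cold: (99/166) × (12/99) × (15/99) × (69/99) ≈ 0.00763384
P(influenza | x) = 0.0115848 / 0.019433658 ≈ 0.596

0.596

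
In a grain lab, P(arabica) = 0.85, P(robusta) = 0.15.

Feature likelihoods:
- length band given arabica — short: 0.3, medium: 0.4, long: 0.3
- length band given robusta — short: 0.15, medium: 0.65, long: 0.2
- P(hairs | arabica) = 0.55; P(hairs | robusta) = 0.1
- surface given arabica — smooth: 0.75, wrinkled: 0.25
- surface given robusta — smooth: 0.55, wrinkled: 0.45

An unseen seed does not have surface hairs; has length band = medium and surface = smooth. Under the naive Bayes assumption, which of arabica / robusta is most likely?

arabica: 0.85 × 0.4 × (1−0.55) × 0.75 = 0.11475
robusta: 0.15 × 0.65 × (1−0.1) × 0.55 = 0.0482625
Highest score → arabica.

arabica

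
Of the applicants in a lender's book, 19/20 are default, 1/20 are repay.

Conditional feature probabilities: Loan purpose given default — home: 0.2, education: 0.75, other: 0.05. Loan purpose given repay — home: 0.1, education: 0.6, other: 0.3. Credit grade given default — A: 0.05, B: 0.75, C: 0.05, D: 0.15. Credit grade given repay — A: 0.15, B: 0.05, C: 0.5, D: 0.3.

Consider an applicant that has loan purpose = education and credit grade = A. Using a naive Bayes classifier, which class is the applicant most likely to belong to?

default

default: 0.95 × 0.75 × 0.05 = 0.035625
repay: 0.05 × 0.6 × 0.15 = 0.0045
Highest score → default.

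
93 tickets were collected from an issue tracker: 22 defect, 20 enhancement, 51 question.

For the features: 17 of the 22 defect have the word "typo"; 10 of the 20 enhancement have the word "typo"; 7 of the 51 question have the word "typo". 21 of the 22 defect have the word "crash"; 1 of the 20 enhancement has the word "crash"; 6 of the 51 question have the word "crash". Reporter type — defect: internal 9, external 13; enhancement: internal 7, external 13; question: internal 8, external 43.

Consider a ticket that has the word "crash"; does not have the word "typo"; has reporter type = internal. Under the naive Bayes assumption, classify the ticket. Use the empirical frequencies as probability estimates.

defect

defect: (22/93) × (5/22) × (21/22) × (9/22) ≈ 0.0209944
enhancement: (20/93) × (10/20) × (1/20) × (7/20) ≈ 0.00188172
question: (51/93) × (44/51) × (6/51) × (8/51) ≈ 0.00873113
Highest score → defect.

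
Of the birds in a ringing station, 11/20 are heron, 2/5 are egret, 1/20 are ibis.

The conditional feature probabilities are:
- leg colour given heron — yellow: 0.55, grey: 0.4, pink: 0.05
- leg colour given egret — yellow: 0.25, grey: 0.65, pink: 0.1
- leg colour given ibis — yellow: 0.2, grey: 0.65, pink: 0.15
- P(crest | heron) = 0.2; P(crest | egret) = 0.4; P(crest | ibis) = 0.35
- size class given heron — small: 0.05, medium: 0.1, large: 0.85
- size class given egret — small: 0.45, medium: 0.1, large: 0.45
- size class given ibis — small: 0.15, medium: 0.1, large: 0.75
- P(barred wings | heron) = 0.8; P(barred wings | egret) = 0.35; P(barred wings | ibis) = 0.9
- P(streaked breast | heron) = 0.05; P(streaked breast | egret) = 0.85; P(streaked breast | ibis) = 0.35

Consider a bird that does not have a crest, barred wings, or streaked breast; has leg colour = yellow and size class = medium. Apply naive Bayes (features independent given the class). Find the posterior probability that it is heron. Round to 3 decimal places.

0.880

heron: 0.55 × 0.55 × (1−0.2) × 0.1 × (1−0.8) × (1−0.05) = 0.004598
egret: 0.4 × 0.25 × (1−0.4) × 0.1 × (1−0.35) × (1−0.85) = 0.000585
ibis: 0.05 × 0.2 × (1−0.35) × 0.1 × (1−0.9) × (1−0.35) = 0.00004225
P(heron | x) = 0.004598 / 0.00522525 ≈ 0.880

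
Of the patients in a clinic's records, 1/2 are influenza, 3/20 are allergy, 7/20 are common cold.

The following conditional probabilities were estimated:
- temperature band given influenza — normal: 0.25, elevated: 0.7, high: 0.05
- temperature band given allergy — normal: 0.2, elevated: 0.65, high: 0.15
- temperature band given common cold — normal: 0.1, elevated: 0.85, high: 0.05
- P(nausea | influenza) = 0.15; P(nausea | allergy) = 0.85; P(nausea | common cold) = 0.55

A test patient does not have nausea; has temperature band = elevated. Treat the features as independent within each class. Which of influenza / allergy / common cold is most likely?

influenza: 0.5 × 0.7 × (1−0.15) = 0.2975
allergy: 0.15 × 0.65 × (1−0.85) = 0.014625
common cold: 0.35 × 0.85 × (1−0.55) = 0.133875
Highest score → influenza.

influenza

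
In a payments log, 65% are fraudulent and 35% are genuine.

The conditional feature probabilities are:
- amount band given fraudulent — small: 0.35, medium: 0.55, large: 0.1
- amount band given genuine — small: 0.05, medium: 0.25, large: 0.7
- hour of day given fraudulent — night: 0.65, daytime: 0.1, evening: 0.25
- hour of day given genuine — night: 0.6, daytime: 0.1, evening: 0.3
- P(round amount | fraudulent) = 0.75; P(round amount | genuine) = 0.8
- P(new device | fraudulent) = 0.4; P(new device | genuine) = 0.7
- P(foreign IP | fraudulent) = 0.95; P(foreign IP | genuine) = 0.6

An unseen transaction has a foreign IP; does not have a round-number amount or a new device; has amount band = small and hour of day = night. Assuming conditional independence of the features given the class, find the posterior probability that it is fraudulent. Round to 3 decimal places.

fraudulent: 0.65 × 0.35 × 0.65 × (1−0.75) × (1−0.4) × 0.95 = 0.0210721875
genuine: 0.35 × 0.05 × 0.6 × (1−0.8) × (1−0.7) × 0.6 = 0.000378
P(fraudulent | x) = 0.0210721875 / 0.0214501875 ≈ 0.982

0.982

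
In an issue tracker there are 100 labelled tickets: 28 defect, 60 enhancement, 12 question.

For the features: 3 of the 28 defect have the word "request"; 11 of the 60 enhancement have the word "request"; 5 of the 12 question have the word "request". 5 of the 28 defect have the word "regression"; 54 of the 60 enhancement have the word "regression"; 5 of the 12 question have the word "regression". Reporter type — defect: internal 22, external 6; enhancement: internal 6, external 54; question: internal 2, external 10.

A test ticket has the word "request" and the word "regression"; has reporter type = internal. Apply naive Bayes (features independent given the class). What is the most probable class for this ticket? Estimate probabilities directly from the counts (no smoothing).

enhancement

defect: (28/100) × (3/28) × (5/28) × (22/28) ≈ 0.00420918
enhancement: (60/100) × (11/60) × (54/60) × (6/60) = 0.0099
question: (12/100) × (5/12) × (5/12) × (2/12) ≈ 0.00347222
Highest score → enhancement.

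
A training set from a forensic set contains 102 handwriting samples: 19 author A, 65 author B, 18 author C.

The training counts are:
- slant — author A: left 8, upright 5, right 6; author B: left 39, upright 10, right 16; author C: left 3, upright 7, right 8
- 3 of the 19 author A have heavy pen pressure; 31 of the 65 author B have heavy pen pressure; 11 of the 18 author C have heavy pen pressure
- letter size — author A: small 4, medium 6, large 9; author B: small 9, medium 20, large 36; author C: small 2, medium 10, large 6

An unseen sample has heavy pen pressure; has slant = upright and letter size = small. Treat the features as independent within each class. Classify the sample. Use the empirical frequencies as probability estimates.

author A: (19/102) × (5/19) × (3/19) × (4/19) ≈ 0.00162946
author B: (65/102) × (10/65) × (31/65) × (9/65) ≈ 0.00647407
author C: (18/102) × (7/18) × (11/18) × (2/18) ≈ 0.00465989
Highest score → author B.

author B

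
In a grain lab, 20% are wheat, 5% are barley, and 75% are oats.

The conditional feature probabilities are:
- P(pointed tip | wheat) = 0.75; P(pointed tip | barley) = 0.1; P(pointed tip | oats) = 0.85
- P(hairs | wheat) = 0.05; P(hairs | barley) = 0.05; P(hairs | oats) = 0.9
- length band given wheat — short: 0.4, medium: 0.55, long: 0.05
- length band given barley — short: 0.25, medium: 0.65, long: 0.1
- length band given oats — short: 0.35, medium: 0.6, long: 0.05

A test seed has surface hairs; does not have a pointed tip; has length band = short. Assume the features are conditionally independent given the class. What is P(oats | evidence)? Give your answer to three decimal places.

0.958

wheat: 0.2 × (1−0.75) × 0.05 × 0.4 = 0.001
barley: 0.05 × (1−0.1) × 0.05 × 0.25 = 0.0005625
oats: 0.75 × (1−0.85) × 0.9 × 0.35 = 0.0354375
P(oats | x) = 0.0354375 / 0.037 ≈ 0.958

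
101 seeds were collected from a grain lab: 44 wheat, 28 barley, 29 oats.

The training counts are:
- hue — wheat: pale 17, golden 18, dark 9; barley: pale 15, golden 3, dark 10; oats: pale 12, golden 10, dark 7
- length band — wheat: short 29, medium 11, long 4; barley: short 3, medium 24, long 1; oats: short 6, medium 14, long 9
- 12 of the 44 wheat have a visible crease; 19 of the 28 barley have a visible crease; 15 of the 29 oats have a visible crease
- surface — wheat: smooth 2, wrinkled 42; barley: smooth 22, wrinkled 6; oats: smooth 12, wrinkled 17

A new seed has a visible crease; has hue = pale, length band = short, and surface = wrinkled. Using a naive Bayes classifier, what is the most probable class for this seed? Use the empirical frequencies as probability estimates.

wheat

wheat: (44/101) × (17/44) × (29/44) × (12/44) × (42/44) ≈ 0.0288801
barley: (28/101) × (15/28) × (3/28) × (19/28) × (6/28) ≈ 0.00231378
oats: (29/101) × (12/29) × (6/29) × (15/29) × (17/29) ≈ 0.00745345
Highest score → wheat.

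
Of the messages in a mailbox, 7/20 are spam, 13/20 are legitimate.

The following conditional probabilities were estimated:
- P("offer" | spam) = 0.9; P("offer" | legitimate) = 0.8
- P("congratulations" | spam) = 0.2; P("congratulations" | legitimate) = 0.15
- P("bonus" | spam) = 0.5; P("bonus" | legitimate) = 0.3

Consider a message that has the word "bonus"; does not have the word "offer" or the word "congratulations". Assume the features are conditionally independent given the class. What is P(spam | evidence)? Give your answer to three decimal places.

spam: 0.35 × (1−0.9) × (1−0.2) × 0.5 = 0.014
legitimate: 0.65 × (1−0.8) × (1−0.15) × 0.3 = 0.03315
P(spam | x) = 0.014 / 0.04715 ≈ 0.297

0.297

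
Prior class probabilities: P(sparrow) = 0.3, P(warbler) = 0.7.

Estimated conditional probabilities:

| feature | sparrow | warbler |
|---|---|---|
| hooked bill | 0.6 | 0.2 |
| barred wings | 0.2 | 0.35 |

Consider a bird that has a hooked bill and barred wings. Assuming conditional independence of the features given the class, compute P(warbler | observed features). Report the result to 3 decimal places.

0.576

sparrow: 0.3 × 0.6 × 0.2 = 0.036
warbler: 0.7 × 0.2 × 0.35 = 0.049
P(warbler | x) = 0.049 / 0.085 ≈ 0.576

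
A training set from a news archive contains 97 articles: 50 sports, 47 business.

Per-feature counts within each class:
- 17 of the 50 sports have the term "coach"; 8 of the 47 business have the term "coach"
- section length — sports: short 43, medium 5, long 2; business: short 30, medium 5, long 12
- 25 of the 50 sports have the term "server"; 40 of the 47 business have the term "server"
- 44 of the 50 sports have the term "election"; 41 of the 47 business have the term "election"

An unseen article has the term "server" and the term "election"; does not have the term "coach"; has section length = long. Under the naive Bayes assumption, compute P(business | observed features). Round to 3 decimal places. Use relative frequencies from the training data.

0.927

sports: (50/97) × (33/50) × (2/50) × (25/50) × (44/50) ≈ 0.00598763
business: (47/97) × (39/47) × (12/47) × (40/47) × (41/47) ≈ 0.0762122
P(business | x) = 0.0762122 / 0.08219983 ≈ 0.927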